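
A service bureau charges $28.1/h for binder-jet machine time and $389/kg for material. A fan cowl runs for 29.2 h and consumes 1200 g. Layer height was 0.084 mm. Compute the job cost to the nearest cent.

$1287.32

Time charge: 28.1 × 29.2 → $820.52.
Material cost = 389 × 1200/1000, so $466.80.
Total = 820.52 + 466.80 = $1287.32.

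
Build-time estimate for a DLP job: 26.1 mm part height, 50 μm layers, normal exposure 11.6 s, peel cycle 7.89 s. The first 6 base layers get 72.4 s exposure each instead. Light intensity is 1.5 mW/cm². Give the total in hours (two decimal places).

2.93 hours

Layers = ⌈26.1/0.05⌉ = 522.
Burn-in layers = 6 × (72.4 + 7.89) = 481.74 s.
Normal layers: 516 × (11.6 + 7.89) → 10056.84 s.
Sum: 481.74 + 10056.84 = 10538.58 s → 2.93 hours.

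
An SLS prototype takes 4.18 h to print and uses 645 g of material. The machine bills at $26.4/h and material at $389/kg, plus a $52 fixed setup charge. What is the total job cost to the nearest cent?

Machine-time cost = 26.4 × 4.18 = $110.352.
Material charge = 389 × 645/1000, so $250.905.
Total = 110.352 + 250.905 + 52 = 413.257 ≈ $413.26.

$413.26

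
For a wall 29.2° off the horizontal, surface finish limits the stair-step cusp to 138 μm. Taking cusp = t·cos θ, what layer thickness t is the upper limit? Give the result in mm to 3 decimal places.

Layer height = cusp / cos(29.2°) = 0.138 / 0.8729 = 0.158 mm.

0.158 mm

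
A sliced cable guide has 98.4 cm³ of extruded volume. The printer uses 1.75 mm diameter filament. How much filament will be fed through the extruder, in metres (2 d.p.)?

40.91 m

A = π r² = π × 0.875² = 2.4053 mm².
L = 98400 mm³ / 2.4053 mm² = 40909.66 mm, i.e. 40.91 m.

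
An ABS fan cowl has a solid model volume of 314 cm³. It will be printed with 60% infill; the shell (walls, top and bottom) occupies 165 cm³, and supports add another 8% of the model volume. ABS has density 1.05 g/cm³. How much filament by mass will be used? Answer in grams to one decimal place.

293.5 g

Infill region = 314 − 165 = 149 cm³.
Deposited infill = 0.60 × 149, so 89.4 cm³.
Support: 0.08 × 314 → 25.12 cm³.
Deposited volume = 165 + 89.4 + 25.12 = 279.52 cm³.
Mass: 279.52 × 1.05 → 293.496 g.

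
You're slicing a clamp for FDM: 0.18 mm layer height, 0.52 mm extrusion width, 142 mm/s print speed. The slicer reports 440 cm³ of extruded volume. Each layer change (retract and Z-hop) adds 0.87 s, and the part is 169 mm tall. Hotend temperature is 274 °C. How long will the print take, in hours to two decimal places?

9.42 hours

Extrusion cross-section = 0.18 × 0.52, so 0.0936 mm².
Toolpath length = 440 cm³ / 0.0936 mm² = 440000 / 0.0936 = 4700854.7 mm.
Time extruding = 4700854.7 / 142, so 33104.6 s.
Number of layers: 169 / 0.18 → 939 (rounded up).
Z-hop total = 939 × 0.87, so 816.93 s.
Altogether 33104.6 + 816.93 = 33921.53 s, i.e. 9.42 hours.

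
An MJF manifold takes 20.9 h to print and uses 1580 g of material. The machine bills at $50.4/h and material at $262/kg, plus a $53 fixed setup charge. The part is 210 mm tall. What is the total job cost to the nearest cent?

Machine-time cost = 50.4 × 20.9, so $1053.36.
Material charge: 262 × 1580/1000 → $413.96.
Adding setup: 1053.36 + 413.96 + 53 → $1520.32.

$1520.32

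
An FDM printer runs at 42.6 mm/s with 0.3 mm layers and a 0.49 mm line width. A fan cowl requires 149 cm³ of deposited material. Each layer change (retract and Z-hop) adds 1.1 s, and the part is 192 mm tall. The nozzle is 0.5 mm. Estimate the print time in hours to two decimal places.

6.80 hours

Line area: 0.3 × 0.49 → 0.147 mm².
Total extruded path = 149000/0.147 = 1013605.4 mm.
Print-move time = 1013605.4 / 42.6, so 23793.6 s.
Layer count = ceil(192 / 0.3) = 640.
Z-hop total = 640 × 1.1, so 704 s.
Altogether 23793.6 + 704 = 24497.6 s, i.e. 6.80 hours.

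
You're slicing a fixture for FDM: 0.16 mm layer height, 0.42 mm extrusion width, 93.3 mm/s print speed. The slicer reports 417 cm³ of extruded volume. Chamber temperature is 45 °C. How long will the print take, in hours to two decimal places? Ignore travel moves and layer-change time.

Bead cross-section = 0.16 × 0.42, so 0.0672 mm².
Toolpath length = 417 cm³ / 0.0672 mm² = 417000 / 0.0672 = 6205357.1 mm.
Print-move time = 6205357.1 / 93.3, so 66509.7 s.
Converting: 66509.7 s = 18.47 hours.

18.47 hours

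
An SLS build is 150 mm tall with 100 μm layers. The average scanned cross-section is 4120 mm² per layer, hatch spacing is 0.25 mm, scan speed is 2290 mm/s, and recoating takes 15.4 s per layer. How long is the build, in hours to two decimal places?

Layers = ⌈150/0.1⌉ = 1500.
Per-layer scan distance: 4120 / 0.25 → 16480 mm.
Per-layer scan time = 16480 / 2290, so 7.1965 s.
Time per layer = 7.1965 + 15.4, so 22.5965 s.
Total: 1500 × 22.5965 s = 33894.75 s → 9.42 hours.

9.42 hours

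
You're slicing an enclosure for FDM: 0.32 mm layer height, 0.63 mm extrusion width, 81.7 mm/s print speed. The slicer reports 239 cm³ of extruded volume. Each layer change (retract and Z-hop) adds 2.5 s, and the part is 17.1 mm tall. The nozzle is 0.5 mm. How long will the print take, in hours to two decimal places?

4.07 hours

Bead cross-section: 0.32 × 0.63 → 0.2016 mm².
Total extruded path = 239000/0.2016 = 1185515.9 mm.
Time extruding: 1185515.9 / 81.7 → 14510.6 s.
Number of layers: 17.1 / 0.32 → 54 (rounded up).
Z-hop total = 54 × 2.5 = 135 s.
Altogether 14510.6 + 135 = 14645.6 s, i.e. 4.07 hours.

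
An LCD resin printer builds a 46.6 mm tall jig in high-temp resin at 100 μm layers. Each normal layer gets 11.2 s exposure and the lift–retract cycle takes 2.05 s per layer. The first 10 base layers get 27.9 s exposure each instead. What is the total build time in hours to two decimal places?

1.76 hours

Number of layers: 46.6 / 0.1 → 466 (rounded up).
Base layers = 10 × (27.9 + 2.05), so 299.5 s.
Remaining layers = 456 × (11.2 + 2.05), so 6042 s.
Total = 299.5 + 6042 = 6341.5 s = 1.76 hours.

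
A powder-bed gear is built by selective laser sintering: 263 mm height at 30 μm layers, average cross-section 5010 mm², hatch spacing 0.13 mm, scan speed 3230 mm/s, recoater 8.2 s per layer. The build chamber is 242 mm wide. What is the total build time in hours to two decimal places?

49.03 hours

Number of layers: 263 / 0.03 → 8767 (rounded up).
Hatch length per layer = 5010 / 0.13, so 38538.5 mm.
Laser time per layer = 38538.5 / 3230, so 11.9314 s.
Per-layer time = 11.9314 + 8.2, so 20.1314 s.
Total: 8767 × 20.1314 s = 176491.9838 s → 49.03 hours.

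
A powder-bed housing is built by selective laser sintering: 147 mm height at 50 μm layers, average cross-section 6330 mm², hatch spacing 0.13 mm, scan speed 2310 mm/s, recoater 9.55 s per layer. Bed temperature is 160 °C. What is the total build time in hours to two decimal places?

25.01 hours

Layer count = ceil(147 / 0.05) = 2940.
Hatch length per layer: 6330 / 0.13 → 48692.3 mm.
Laser time per layer = 48692.3 / 2310, so 21.0789 s.
Time per layer: 21.0789 + 9.55 → 30.6289 s.
2940 layers × 30.6289 s/layer = 90048.966 s, i.e. 25.01 hours.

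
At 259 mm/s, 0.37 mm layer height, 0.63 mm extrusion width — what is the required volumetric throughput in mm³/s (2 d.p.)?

A = 0.37 × 0.63, so 0.2331 mm².
Volumetric flow = 259 × 0.2331 = 60.37 mm³/s.

60.37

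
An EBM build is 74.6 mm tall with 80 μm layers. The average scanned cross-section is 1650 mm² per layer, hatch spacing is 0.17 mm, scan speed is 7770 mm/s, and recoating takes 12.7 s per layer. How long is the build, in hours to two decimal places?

3.62 hours

Layers = ⌈74.6/0.08⌉ = 933.
Scan path per layer = 1650 / 0.17, so 9705.9 mm.
Scan time per layer = 9705.9 / 7770 = 1.2492 s.
Per-layer time = 1.2492 + 12.7 = 13.9492 s.
Build time = 933 × 13.9492 = 13014.6036 s = 3.62 hours.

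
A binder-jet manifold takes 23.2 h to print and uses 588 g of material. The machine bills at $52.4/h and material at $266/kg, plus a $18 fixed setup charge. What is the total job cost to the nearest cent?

$1390.09

Machine cost = 52.4 × 23.2, so $1215.68.
Material cost: 266 × 588/1000 → $156.408.
Total = 1215.68 + 156.408 + 18 = 1390.088 ≈ $1390.09.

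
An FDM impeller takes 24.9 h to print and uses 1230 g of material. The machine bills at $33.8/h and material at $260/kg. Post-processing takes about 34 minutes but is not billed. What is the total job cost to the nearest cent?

$1161.42

Machine cost: 33.8 × 24.9 → $841.62.
Material cost = 260 × 1230/1000 = $319.80.
Job cost: 841.62 + 319.80 = $1161.42.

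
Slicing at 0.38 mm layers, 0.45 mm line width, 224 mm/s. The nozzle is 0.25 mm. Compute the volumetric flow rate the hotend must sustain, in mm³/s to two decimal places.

38.30

Extrusion cross-section = 0.38 × 0.45 = 0.171 mm².
Q = v·A = 224 × 0.171 = 38.30 mm³/s.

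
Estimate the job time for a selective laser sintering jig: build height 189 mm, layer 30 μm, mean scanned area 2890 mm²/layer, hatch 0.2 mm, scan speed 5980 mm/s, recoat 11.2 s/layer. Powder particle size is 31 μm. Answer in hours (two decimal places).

Number of layers: 189 / 0.03 → 6300 (rounded up).
Scan path per layer: 2890 / 0.2 → 14450 mm.
Per-layer scan time = 14450 / 5980 = 2.4164 s.
Layer cycle: 2.4164 + 11.2 → 13.6164 s.
Build time = 6300 × 13.6164 = 85783.32 s = 23.83 hours.

23.83 hours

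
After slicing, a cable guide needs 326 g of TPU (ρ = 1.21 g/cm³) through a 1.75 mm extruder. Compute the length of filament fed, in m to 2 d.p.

Extruded volume: 326/1.21 = 269.4215 cm³ (269421.5 mm³).
Filament cross-section = π × (1.75/2)² = 2.4053 mm².
Length = 269421.5 / 2.4053 = 112011.6 mm = 112.01 m.

112.01 m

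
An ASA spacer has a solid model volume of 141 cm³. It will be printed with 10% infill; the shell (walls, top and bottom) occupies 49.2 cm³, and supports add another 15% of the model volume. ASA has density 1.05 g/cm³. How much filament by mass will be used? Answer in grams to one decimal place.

Infill region = 141 − 49.2, so 91.8 cm³.
Infill deposited = 0.10 × 91.8 = 9.18 cm³.
Support = 0.15 × 141 = 21.15 cm³.
Total extruded = 49.2 + 9.18 + 21.15 = 79.53 cm³.
Mass = 79.53 × 1.05 = 83.5065 g.

83.5 g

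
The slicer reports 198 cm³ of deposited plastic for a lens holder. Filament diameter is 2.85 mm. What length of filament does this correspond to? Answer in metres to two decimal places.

31.04 m

Cross-section of 2.85 mm filament: π·(2.85/2)² = 6.3794 mm².
Length = 198 cm³ / 6.3794 mm² = 198000 / 6.3794 = 31037.4 mm = 31.04 m.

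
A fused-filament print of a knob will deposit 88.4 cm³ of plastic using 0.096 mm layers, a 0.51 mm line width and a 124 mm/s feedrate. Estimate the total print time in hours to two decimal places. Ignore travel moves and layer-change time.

Bead cross-section = 0.096 × 0.51 = 0.04896 mm².
Path length: 88400 mm³ / 0.04896 mm² → 1805555.6 mm.
Time extruding = 1805555.6 / 124 = 14560.9 s.
That's 14560.9 s → 4.04 hours.

4.04 hours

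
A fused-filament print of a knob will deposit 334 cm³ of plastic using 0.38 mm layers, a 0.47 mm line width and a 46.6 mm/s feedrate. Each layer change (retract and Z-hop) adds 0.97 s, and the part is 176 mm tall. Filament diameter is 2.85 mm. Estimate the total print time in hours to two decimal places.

11.27 hours

Bead cross-section = 0.38 × 0.47 = 0.1786 mm².
Path length: 334000 mm³ / 0.1786 mm² → 1870100.8 mm.
Time extruding: 1870100.8 / 46.6 → 40130.9 s.
Layers = ⌈176/0.38⌉ = 464.
Non-print overhead: 464 × 0.97 → 450.08 s.
Total = 40130.9 + 450.08 = 40580.98 s = 11.27 hours.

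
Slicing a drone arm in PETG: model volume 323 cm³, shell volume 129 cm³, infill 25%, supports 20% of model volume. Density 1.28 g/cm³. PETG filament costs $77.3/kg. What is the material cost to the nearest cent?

Infill region = 323 − 129 = 194 cm³.
Infill volume = 0.25 × 194 = 48.5 cm³.
Support = 0.20 × 323 = 64.6 cm³.
Total extruded: 129 + 48.5 + 64.6 → 242.1 cm³.
Mass = 242.1 × 1.28, so 309.888 g.
At $77.3/kg: 309.888/1000 × 77.3 = $23.95.

$23.95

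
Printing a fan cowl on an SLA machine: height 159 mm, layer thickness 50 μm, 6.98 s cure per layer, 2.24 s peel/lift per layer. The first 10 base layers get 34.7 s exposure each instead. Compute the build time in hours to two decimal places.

Layers = ⌈159/0.05⌉ = 3180.
Base layers = 10 × (34.7 + 2.24), so 369.4 s.
Remaining layers = 3170 × (6.98 + 2.24), so 29227.4 s.
Sum: 369.4 + 29227.4 = 29596.8 s → 8.22 hours.

8.22 hours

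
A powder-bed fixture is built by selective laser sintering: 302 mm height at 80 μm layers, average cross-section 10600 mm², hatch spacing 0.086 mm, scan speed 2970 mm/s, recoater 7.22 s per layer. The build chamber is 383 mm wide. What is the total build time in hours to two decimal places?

Layer count = ceil(302 / 0.08) = 3775.
Scan path per layer = 10600 / 0.086, so 123255.8 mm.
Per-layer scan time = 123255.8 / 2970 = 41.5003 s.
Time per layer = 41.5003 + 7.22 = 48.7203 s.
Total: 3775 × 48.7203 s = 183919.1325 s → 51.09 hours.

51.09 hours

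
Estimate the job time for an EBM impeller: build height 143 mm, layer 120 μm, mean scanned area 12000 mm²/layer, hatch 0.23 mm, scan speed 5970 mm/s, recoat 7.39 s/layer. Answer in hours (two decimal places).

5.34 hours

Number of layers: 143 / 0.12 → 1192 (rounded up).
Scan path per layer = 12000 / 0.23, so 52173.9 mm.
Per-layer scan time: 52173.9 / 5970 → 8.7393 s.
Time per layer: 8.7393 + 7.39 → 16.1293 s.
Build time = 1192 × 16.1293 = 19226.1256 s = 5.34 hours.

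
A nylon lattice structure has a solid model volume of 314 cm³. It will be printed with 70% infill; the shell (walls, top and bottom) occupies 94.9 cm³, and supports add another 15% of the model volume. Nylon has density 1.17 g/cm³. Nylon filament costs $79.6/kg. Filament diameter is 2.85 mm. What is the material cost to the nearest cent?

Infill region = 314 − 94.9, so 219.1 cm³.
Infill deposited = 0.70 × 219.1, so 153.37 cm³.
Support: 0.15 × 314 → 47.1 cm³.
Deposited volume: 94.9 + 153.37 + 47.1 → 295.37 cm³.
Mass = 295.37 × 1.17, so 345.5829 g.
Cost = 345.5829 g / 1000 × $79.6/kg = $27.51.

$27.51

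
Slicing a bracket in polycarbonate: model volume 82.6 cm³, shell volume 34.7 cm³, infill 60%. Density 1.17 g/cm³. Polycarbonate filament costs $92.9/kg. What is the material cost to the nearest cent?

Volume inside the shell = 82.6 − 34.7 = 47.9 cm³.
Infill deposited = 0.60 × 47.9 = 28.74 cm³.
Deposited volume = 34.7 + 28.74 = 63.44 cm³.
Mass: 63.44 × 1.17 → 74.2248 g.
Cost = 74.2248 g / 1000 × $92.9/kg = $6.90.

$6.90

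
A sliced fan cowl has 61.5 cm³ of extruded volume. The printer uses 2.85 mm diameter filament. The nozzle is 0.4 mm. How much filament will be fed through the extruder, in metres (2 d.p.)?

9.64 m

A = π r² = π × 1.425² = 6.3794 mm².
L = 61500 mm³ / 6.3794 mm² = 9640.41 mm, i.e. 9.64 m.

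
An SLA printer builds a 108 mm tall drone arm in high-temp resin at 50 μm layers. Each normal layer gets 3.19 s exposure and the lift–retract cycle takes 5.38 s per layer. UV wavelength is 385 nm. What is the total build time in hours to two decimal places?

5.14 hours

Layers = ⌈108/0.05⌉ = 2160.
Each layer takes = 3.19 + 5.38, so 8.57 s.
Total = 2160 × 8.57 = 18511.2 s = 5.14 hours.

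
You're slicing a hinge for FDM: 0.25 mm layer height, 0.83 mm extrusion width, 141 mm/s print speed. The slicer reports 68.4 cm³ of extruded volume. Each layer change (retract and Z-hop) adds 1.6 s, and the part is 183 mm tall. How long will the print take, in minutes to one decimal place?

58.5 minutes

Extrusion cross-section: 0.25 × 0.83 → 0.2075 mm².
Toolpath length = 68.4 cm³ / 0.2075 mm² = 68400 / 0.2075 = 329638.6 mm.
Print-move time = 329638.6 / 141, so 2337.9 s.
Layer count = ceil(183 / 0.25) = 732.
Layer-change overhead = 732 × 1.6 = 1171.2 s.
Total = 2337.9 + 1171.2 = 3509.1 s = 58.5 minutes.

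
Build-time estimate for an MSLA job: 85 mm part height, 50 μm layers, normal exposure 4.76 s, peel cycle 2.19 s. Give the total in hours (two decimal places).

3.28 hours

Layer count = ceil(85 / 0.05) = 1700.
Per-layer time = 4.76 + 2.19, so 6.95 s.
Total = 1700 × 6.95 = 11815 s = 3.28 hours.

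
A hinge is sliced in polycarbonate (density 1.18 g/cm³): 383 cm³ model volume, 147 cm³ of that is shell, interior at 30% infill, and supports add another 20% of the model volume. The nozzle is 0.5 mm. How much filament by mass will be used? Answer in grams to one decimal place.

Interior volume = 383 − 147, so 236 cm³.
Infill deposited = 0.30 × 236 = 70.8 cm³.
Support = 0.20 × 383 = 76.6 cm³.
Total printed volume = 147 + 70.8 + 76.6, so 294.4 cm³.
Mass: 294.4 × 1.18 → 347.392 g.

347.4 g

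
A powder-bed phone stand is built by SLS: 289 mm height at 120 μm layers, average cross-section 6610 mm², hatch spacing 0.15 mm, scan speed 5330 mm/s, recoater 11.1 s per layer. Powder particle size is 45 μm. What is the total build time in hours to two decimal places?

Layers = ⌈289/0.12⌉ = 2409.
Hatch length per layer: 6610 / 0.15 → 44066.7 mm.
Per-layer scan time = 44066.7 / 5330, so 8.2677 s.
Per-layer time = 8.2677 + 11.1 = 19.3677 s.
2409 layers × 19.3677 s/layer = 46656.7893 s, i.e. 12.96 hours.

12.96 hours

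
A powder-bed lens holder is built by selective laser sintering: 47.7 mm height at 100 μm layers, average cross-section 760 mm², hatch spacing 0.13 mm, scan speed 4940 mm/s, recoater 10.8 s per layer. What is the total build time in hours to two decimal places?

1.59 hours

Number of layers: 47.7 / 0.1 → 477 (rounded up).
Hatch length per layer = 760 / 0.13, so 5846.2 mm.
Per-layer scan time = 5846.2 / 4940 = 1.1834 s.
Time per layer = 1.1834 + 10.8 = 11.9834 s.
Total: 477 × 11.9834 s = 5716.0818 s → 1.59 hours.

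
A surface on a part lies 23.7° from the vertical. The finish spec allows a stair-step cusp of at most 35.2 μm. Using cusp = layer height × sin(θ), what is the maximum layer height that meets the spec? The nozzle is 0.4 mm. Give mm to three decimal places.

0.088 mm

t = h_c / sin θ = 0.0352 / 0.4019 = 0.088 mm.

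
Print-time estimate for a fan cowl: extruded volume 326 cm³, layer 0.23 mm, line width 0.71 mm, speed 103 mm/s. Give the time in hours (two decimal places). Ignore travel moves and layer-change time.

5.38 hours

Line area: 0.23 × 0.71 → 0.1633 mm².
Total extruded path = 326000/0.1633 = 1996325.8 mm.
Time extruding: 1996325.8 / 103 → 19381.8 s.
That's 19381.8 s → 5.38 hours.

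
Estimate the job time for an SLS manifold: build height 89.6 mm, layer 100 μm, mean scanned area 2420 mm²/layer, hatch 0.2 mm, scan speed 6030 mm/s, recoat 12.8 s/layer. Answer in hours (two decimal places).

Layer count = ceil(89.6 / 0.1) = 896.
Hatch length per layer = 2420 / 0.2, so 12100 mm.
Scan time per layer = 12100 / 6030, so 2.0066 s.
Layer cycle = 2.0066 + 12.8, so 14.8066 s.
896 layers × 14.8066 s/layer = 13266.7136 s, i.e. 3.69 hours.

3.69 hours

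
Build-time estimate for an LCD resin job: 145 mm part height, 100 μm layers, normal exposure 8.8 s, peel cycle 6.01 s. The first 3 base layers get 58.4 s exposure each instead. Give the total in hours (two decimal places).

6.01 hours

Layer count = ceil(145 / 0.1) = 1450.
Burn-in layers = 3 × (58.4 + 6.01), so 193.23 s.
Remaining layers = 1447 × (8.8 + 6.01) = 21430.07 s.
Sum: 193.23 + 21430.07 = 21623.3 s → 6.01 hours.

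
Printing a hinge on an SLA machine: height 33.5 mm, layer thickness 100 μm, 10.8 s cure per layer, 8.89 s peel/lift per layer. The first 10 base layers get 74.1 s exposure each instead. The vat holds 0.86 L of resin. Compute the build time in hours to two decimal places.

Number of layers: 33.5 / 0.1 → 335 (rounded up).
Burn-in layers = 10 × (74.1 + 8.89), so 829.9 s.
Regular layers = 325 × (10.8 + 8.89) = 6399.25 s.
Sum: 829.9 + 6399.25 = 7229.15 s → 2.01 hours.

2.01 hours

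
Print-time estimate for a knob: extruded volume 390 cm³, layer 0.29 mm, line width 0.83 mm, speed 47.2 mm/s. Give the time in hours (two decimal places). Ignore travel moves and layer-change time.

9.54 hours

Bead cross-section = 0.29 × 0.83, so 0.2407 mm².
Toolpath length = 390 cm³ / 0.2407 mm² = 390000 / 0.2407 = 1620274.2 mm.
Print-move time = 1620274.2 / 47.2, so 34327.8 s.
That's 34327.8 s → 9.54 hours.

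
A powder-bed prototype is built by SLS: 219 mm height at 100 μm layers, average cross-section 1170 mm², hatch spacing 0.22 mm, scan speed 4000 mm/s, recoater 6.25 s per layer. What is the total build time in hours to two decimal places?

4.61 hours

Number of layers: 219 / 0.1 → 2190 (rounded up).
Per-layer scan distance = 1170 / 0.22, so 5318.2 mm.
Laser time per layer = 5318.2 / 4000 = 1.3296 s.
Per-layer time: 1.3296 + 6.25 → 7.5796 s.
Build time = 2190 × 7.5796 = 16599.324 s = 4.61 hours.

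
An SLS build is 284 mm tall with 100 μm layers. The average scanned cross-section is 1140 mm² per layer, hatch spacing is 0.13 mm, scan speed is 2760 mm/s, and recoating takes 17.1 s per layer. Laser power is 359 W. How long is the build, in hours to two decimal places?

16.00 hours

Number of layers: 284 / 0.1 → 2840 (rounded up).
Hatch length per layer = 1140 / 0.13 = 8769.2 mm.
Scan time per layer = 8769.2 / 2760, so 3.1772 s.
Time per layer = 3.1772 + 17.1, so 20.2772 s.
Total: 2840 × 20.2772 s = 57587.248 s → 16.00 hours.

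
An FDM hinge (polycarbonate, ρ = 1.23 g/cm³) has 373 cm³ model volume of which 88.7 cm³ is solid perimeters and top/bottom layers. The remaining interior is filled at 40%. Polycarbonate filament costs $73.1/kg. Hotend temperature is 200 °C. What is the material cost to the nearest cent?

Infill region = 373 − 88.7, so 284.3 cm³.
Deposited infill = 0.40 × 284.3 = 113.72 cm³.
Total extruded = 88.7 + 113.72 = 202.42 cm³.
Mass = 202.42 × 1.23 = 248.9766 g.
At $73.1/kg: 248.9766/1000 × 73.1 = $18.20.

$18.20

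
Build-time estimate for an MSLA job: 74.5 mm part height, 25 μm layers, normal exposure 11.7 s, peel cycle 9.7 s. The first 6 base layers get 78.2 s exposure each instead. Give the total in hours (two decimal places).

17.83 hours

Number of layers: 74.5 / 0.025 → 2980 (rounded up).
Burn-in layers = 6 × (78.2 + 9.7), so 527.4 s.
Regular layers = 2974 × (11.7 + 9.7), so 63643.6 s.
Total = 527.4 + 63643.6 = 64171 s = 17.83 hours.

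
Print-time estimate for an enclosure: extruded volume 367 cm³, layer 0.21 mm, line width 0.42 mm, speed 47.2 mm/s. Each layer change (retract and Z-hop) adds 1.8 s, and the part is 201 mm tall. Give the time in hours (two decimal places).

24.97 hours

Bead cross-section = 0.21 × 0.42 = 0.0882 mm².
Total extruded path = 367000/0.0882 = 4160997.7 mm.
Time extruding = 4160997.7 / 47.2 = 88156.7 s.
Layers = ⌈201/0.21⌉ = 958.
Layer-change overhead = 958 × 1.8, so 1724.4 s.
Altogether 88156.7 + 1724.4 = 89881.1 s, i.e. 24.97 hours.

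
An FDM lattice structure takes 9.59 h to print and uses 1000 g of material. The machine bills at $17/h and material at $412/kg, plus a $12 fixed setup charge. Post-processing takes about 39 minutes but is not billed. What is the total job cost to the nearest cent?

$587.03

Time charge = 17 × 9.59, so $163.03.
Material charge = 412 × 1000/1000 = $412.00.
Total = 163.03 + 412.00 + 12 = $587.03.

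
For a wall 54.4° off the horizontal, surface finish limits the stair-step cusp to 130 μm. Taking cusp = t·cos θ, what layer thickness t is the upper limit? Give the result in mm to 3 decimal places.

0.223 mm

t = h_c / cos θ = 0.13 / 0.5821 = 0.223 mm.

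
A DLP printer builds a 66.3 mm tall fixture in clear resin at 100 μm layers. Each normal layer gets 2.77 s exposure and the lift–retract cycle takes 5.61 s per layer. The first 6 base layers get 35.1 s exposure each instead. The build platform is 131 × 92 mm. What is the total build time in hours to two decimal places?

Layer count = ceil(66.3 / 0.1) = 663.
Burn-in layers = 6 × (35.1 + 5.61), so 244.26 s.
Remaining layers = 657 × (2.77 + 5.61), so 5505.66 s.
Sum: 244.26 + 5505.66 = 5749.92 s → 1.60 hours.

1.60 hours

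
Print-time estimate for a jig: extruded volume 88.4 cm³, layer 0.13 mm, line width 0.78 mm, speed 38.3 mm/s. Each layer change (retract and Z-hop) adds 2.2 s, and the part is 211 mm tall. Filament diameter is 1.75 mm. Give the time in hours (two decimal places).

7.32 hours

Extrusion cross-section = 0.13 × 0.78, so 0.1014 mm².
Toolpath length = 88.4 cm³ / 0.1014 mm² = 88400 / 0.1014 = 871794.9 mm.
Print-move time: 871794.9 / 38.3 → 22762.3 s.
Layer count = ceil(211 / 0.13) = 1624.
Z-hop total = 1624 × 2.2, so 3572.8 s.
Altogether 22762.3 + 3572.8 = 26335.1 s, i.e. 7.32 hours.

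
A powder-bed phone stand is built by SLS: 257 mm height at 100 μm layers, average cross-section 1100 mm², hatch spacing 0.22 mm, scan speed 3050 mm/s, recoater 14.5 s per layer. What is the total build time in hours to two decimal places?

11.52 hours

Number of layers: 257 / 0.1 → 2570 (rounded up).
Hatch length per layer = 1100 / 0.22 = 5000 mm.
Scan time per layer = 5000 / 3050, so 1.6393 s.
Time per layer = 1.6393 + 14.5 = 16.1393 s.
2570 layers × 16.1393 s/layer = 41478.001 s, i.e. 11.52 hours.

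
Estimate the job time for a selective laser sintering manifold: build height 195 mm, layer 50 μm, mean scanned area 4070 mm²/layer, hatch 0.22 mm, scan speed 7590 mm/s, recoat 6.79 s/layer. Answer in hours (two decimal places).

Layers = ⌈195/0.05⌉ = 3900.
Scan path per layer: 4070 / 0.22 → 18500 mm.
Per-layer scan time = 18500 / 7590, so 2.4374 s.
Layer cycle: 2.4374 + 6.79 → 9.2274 s.
3900 layers × 9.2274 s/layer = 35986.86 s, i.e. 10.00 hours.

10.00 hours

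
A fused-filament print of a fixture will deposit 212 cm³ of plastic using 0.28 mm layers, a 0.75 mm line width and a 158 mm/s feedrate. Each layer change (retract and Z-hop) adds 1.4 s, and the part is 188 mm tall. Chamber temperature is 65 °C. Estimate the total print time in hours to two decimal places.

2.04 hours

Line area = 0.28 × 0.75, so 0.21 mm².
Toolpath length = 212 cm³ / 0.21 mm² = 212000 / 0.21 = 1009523.8 mm.
Time extruding = 1009523.8 / 158, so 6389.4 s.
Layer count = ceil(188 / 0.28) = 672.
Non-print overhead: 672 × 1.4 → 940.8 s.
Altogether 6389.4 + 940.8 = 7330.2 s, i.e. 2.04 hours.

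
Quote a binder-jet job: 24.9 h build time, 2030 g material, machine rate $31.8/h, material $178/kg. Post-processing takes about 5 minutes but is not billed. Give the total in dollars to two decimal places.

Machine cost = 31.8 × 24.9, so $791.82.
Material cost = 178 × 2030/1000, so $361.34.
Job cost: 791.82 + 361.34 = $1153.16.

$1153.16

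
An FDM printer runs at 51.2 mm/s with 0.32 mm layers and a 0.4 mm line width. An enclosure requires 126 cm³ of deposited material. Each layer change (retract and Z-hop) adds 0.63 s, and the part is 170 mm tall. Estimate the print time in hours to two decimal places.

5.43 hours

Line area: 0.32 × 0.4 → 0.128 mm².
Total extruded path = 126000/0.128 = 984375 mm.
Print-move time: 984375 / 51.2 → 19226.1 s.
Layer count = ceil(170 / 0.32) = 532.
Layer-change overhead = 532 × 0.63 = 335.16 s.
Total = 19226.1 + 335.16 = 19561.26 s = 5.43 hours.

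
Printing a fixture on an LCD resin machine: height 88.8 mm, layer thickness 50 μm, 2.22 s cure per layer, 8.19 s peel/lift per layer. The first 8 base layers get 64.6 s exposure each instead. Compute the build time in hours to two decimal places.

5.27 hours

Number of layers: 88.8 / 0.05 → 1776 (rounded up).
Base layers: 8 × (64.6 + 8.19) → 582.32 s.
Normal layers = 1768 × (2.22 + 8.19) = 18404.88 s.
Total = 582.32 + 18404.88 = 18987.2 s = 5.27 hours.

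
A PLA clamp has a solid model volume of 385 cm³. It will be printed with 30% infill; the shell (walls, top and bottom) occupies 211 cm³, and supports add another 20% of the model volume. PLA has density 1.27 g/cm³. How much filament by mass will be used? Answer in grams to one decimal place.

432.1 g

Infill region = 385 − 211 = 174 cm³.
Infill volume = 0.30 × 174, so 52.2 cm³.
Support = 0.20 × 385, so 77 cm³.
Deposited volume: 211 + 52.2 + 77 → 340.2 cm³.
Mass = 340.2 × 1.27 = 432.054 g.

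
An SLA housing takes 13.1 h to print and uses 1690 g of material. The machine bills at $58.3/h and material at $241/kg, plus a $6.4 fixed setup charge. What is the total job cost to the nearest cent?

$1177.42

Machine cost: 58.3 × 13.1 → $763.73.
Material cost = 241 × 1690/1000, so $407.29.
Total = 763.73 + 407.29 + 6.4 = $1177.42.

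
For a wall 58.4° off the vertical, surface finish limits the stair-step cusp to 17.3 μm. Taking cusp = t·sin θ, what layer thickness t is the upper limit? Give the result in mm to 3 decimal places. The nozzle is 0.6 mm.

0.020 mm

sin(58.4°) = 0.8517; t_max = 0.0173/0.8517 = 0.020 mm.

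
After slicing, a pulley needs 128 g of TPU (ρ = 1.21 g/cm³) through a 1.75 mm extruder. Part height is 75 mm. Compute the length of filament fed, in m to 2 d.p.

43.98 m

Extruded volume: 128/1.21 = 105.7851 cm³ (105785.1 mm³).
A = π r² = π × 0.875² = 2.4053 mm².
L = V/A = 105785.1/2.4053 = 43980 mm → 43.98 m.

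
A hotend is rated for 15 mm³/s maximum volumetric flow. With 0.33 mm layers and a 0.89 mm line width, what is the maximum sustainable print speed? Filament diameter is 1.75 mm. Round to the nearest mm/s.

A: 0.33 × 0.89 → 0.2937 mm².
v_max = Q/A = 15/0.2937 = 51.07 mm/s → 51 mm/s.

51 mm/s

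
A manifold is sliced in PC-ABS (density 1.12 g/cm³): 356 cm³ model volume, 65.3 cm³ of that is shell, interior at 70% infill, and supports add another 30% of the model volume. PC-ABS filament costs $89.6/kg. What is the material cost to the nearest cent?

Infill region = 356 − 65.3 = 290.7 cm³.
Deposited infill = 0.70 × 290.7 = 203.49 cm³.
Support = 0.30 × 356 = 106.8 cm³.
Total printed volume = 65.3 + 203.49 + 106.8 = 375.59 cm³.
Mass = 375.59 × 1.12, so 420.6608 g.
At $89.6/kg: 420.6608/1000 × 89.6 = $37.69.

$37.69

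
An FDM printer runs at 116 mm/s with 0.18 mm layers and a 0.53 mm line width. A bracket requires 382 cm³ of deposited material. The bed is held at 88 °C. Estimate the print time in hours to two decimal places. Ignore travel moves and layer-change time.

Line area = 0.18 × 0.53, so 0.0954 mm².
Path length: 382000 mm³ / 0.0954 mm² → 4004192.9 mm.
Print-move time = 4004192.9 / 116, so 34518.9 s.
That's 34518.9 s → 9.59 hours.

9.59 hours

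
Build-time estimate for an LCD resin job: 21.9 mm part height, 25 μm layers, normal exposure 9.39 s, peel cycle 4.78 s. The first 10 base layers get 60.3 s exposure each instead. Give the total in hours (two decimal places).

3.59 hours

Number of layers: 21.9 / 0.025 → 876 (rounded up).
Bottom layers = 10 × (60.3 + 4.78), so 650.8 s.
Remaining layers = 866 × (9.39 + 4.78), so 12271.22 s.
Total = 650.8 + 12271.22 = 12922.02 s = 3.59 hours.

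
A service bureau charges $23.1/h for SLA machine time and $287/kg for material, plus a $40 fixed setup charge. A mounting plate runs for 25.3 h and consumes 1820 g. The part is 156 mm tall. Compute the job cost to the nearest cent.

Time charge = 23.1 × 25.3, so $584.43.
Material charge = 287 × 1820/1000, so $522.34.
Total = 584.43 + 522.34 + 40 = $1146.77.

$1146.77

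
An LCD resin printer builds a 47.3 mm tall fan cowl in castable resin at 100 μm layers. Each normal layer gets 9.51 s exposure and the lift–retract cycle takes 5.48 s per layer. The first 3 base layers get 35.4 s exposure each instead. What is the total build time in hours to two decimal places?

Number of layers: 47.3 / 0.1 → 473 (rounded up).
Burn-in layers: 3 × (35.4 + 5.48) → 122.64 s.
Regular layers: 470 × (9.51 + 5.48) → 7045.3 s.
Total = 122.64 + 7045.3 = 7167.94 s = 1.99 hours.

1.99 hours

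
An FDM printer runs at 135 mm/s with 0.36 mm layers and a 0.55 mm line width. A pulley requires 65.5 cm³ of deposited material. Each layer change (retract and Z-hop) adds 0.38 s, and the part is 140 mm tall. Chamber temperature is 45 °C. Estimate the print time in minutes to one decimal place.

43.3 minutes

Line area: 0.36 × 0.55 → 0.198 mm².
Toolpath length = 65.5 cm³ / 0.198 mm² = 65500 / 0.198 = 330808.1 mm.
Time extruding: 330808.1 / 135 → 2450.4 s.
Number of layers: 140 / 0.36 → 389 (rounded up).
Z-hop total = 389 × 0.38, so 147.82 s.
Total = 2450.4 + 147.82 = 2598.22 s = 43.3 minutes.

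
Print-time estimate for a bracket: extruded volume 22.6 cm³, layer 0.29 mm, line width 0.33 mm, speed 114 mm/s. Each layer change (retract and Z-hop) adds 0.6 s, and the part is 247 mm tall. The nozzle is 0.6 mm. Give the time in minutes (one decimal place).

43.0 minutes

Line area = 0.29 × 0.33, so 0.0957 mm².
Total extruded path = 22600/0.0957 = 236154.6 mm.
Time extruding = 236154.6 / 114 = 2071.5 s.
Number of layers: 247 / 0.29 → 852 (rounded up).
Z-hop total: 852 × 0.6 → 511.2 s.
Altogether 2071.5 + 511.2 = 2582.7 s, i.e. 43.0 minutes.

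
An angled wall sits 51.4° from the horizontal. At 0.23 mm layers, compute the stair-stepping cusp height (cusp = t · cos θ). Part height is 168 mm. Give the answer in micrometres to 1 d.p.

cos(51.4°) = 0.6239, so cusp = 0.23 × 0.6239 = 0.143497 mm → 143.5 μm.

143.5 μm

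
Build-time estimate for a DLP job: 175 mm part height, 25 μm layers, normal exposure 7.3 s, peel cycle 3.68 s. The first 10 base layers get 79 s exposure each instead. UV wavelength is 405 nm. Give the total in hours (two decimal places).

21.55 hours

Layer count = ceil(175 / 0.025) = 7000.
Base layers = 10 × (79 + 3.68), so 826.8 s.
Normal layers = 6990 × (7.3 + 3.68), so 76750.2 s.
Sum: 826.8 + 76750.2 = 77577 s → 21.55 hours.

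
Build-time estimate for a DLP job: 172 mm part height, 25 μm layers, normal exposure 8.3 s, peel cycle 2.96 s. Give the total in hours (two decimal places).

21.52 hours

Layers = ⌈172/0.025⌉ = 6880.
Cycle time = 8.3 + 2.96 = 11.26 s.
Total = 6880 × 11.26 = 77468.8 s = 21.52 hours.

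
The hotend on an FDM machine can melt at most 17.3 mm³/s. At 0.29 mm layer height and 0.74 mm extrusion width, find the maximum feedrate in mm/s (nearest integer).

81 mm/s

A = 0.29 × 0.74, so 0.2146 mm².
Max speed = 17.3 / 0.2146 = 80.62 ≈ 81 mm/s.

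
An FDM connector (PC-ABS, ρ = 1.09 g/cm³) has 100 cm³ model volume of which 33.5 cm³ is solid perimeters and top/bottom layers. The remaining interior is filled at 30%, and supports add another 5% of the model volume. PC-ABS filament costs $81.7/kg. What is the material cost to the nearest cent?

$5.21

Infill region = 100 − 33.5, so 66.5 cm³.
Infill volume = 0.30 × 66.5, so 19.95 cm³.
Support = 0.05 × 100, so 5 cm³.
Total extruded: 33.5 + 19.95 + 5 → 58.45 cm³.
Mass: 58.45 × 1.09 → 63.7105 g.
At $81.7/kg: 63.7105/1000 × 81.7 = $5.21.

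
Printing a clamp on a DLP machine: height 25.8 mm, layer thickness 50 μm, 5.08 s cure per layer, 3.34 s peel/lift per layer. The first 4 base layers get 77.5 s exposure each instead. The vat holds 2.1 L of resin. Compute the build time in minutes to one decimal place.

Layers = ⌈25.8/0.05⌉ = 516.
Bottom layers = 4 × (77.5 + 3.34) = 323.36 s.
Regular layers = 512 × (5.08 + 3.34) = 4311.04 s.
Sum: 323.36 + 4311.04 = 4634.4 s → 77.2 minutes.

77.2 minutes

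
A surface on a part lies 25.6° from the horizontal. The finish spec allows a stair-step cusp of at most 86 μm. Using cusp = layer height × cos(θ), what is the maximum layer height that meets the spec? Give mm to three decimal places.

Layer height = cusp / cos(25.6°) = 0.086 / 0.9018 = 0.095 mm.

0.095 mm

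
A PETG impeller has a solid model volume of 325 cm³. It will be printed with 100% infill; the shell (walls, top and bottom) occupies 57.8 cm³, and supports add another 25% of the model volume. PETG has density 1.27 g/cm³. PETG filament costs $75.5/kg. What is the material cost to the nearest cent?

$38.95

Volume inside the shell: 325 − 57.8 → 267.2 cm³.
Infill deposited: 1.00 × 267.2 → 267.2 cm³.
Support = 0.25 × 325, so 81.25 cm³.
Total extruded: 57.8 + 267.2 + 81.25 → 406.25 cm³.
Mass: 406.25 × 1.27 → 515.9375 g.
At $75.5/kg: 515.9375/1000 × 75.5 = $38.95.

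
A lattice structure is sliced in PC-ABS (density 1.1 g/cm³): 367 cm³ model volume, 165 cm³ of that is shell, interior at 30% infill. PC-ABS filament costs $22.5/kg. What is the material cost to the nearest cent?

Infill region = 367 − 165 = 202 cm³.
Infill deposited = 0.30 × 202 = 60.6 cm³.
Total extruded: 165 + 60.6 → 225.6 cm³.
Mass: 225.6 × 1.1 → 248.16 g.
At $22.5/kg: 248.16/1000 × 22.5 = $5.58.

$5.58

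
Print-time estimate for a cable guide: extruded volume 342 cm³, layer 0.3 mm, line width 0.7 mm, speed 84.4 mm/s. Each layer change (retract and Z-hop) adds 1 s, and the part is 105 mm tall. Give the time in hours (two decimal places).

Line area = 0.3 × 0.7, so 0.21 mm².
Path length: 342000 mm³ / 0.21 mm² → 1628571.4 mm.
Time extruding = 1628571.4 / 84.4 = 19295.9 s.
Layers = ⌈105/0.3⌉ = 350.
Non-print overhead: 350 × 1 → 350 s.
Total = 19295.9 + 350 = 19645.9 s = 5.46 hours.

5.46 hours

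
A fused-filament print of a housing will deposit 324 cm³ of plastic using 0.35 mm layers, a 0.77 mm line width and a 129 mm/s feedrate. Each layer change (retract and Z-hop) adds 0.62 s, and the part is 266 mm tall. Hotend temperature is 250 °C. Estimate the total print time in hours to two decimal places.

2.72 hours

Line area: 0.35 × 0.77 → 0.2695 mm².
Path length: 324000 mm³ / 0.2695 mm² → 1202226.3 mm.
Extrusion time: 1202226.3 / 129 → 9319.6 s.
Layers = ⌈266/0.35⌉ = 760.
Z-hop total: 760 × 0.62 → 471.2 s.
Altogether 9319.6 + 471.2 = 9790.8 s, i.e. 2.72 hours.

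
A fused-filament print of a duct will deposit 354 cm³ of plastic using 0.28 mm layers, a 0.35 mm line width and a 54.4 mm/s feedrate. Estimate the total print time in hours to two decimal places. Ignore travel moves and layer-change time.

Bead cross-section = 0.28 × 0.35, so 0.098 mm².
Toolpath length = 354 cm³ / 0.098 mm² = 354000 / 0.098 = 3612244.9 mm.
Extrusion time = 3612244.9 / 54.4 = 66401.6 s.
That's 66401.6 s → 18.44 hours.

18.44 hours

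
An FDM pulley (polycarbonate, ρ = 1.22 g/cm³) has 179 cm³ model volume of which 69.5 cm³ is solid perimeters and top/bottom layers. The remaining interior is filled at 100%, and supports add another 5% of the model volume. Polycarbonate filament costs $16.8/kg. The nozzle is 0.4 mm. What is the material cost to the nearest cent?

Infill region = 179 − 69.5, so 109.5 cm³.
Infill volume = 1.00 × 109.5, so 109.5 cm³.
Support = 0.05 × 179, so 8.95 cm³.
Total printed volume = 69.5 + 109.5 + 8.95, so 187.95 cm³.
Mass: 187.95 × 1.22 → 229.299 g.
At $16.8/kg: 229.299/1000 × 16.8 = $3.85.

$3.85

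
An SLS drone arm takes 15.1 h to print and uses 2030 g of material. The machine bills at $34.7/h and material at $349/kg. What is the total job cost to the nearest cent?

$1232.44

Machine-time cost: 34.7 × 15.1 → $523.97.
Material cost = 349 × 2030/1000, so $708.47.
Job cost: 523.97 + 708.47 = $1232.44.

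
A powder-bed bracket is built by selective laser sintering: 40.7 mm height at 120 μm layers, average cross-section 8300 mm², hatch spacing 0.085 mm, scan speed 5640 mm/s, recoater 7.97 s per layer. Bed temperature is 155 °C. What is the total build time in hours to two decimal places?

Number of layers: 40.7 / 0.12 → 340 (rounded up).
Per-layer scan distance: 8300 / 0.085 → 97647.1 mm.
Scan time per layer = 97647.1 / 5640 = 17.3133 s.
Per-layer time = 17.3133 + 7.97 = 25.2833 s.
340 layers × 25.2833 s/layer = 8596.322 s, i.e. 2.39 hours.

2.39 hours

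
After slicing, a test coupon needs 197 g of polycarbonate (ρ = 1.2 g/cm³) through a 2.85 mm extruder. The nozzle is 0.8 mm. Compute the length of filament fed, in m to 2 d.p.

Extruded volume: 197/1.2 = 164.1667 cm³ (164166.7 mm³).
Cross-section of 2.85 mm filament: π·(2.85/2)² = 6.3794 mm².
L = V/A = 164166.7/6.3794 = 25733.88 mm → 25.73 m.

25.73 m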